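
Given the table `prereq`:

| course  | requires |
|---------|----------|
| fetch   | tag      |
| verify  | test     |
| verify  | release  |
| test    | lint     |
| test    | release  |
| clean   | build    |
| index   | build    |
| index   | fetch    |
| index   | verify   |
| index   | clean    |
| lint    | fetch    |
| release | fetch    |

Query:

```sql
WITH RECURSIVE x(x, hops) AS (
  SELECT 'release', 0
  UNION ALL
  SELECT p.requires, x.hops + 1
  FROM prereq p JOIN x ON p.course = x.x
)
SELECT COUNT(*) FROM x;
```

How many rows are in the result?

Base: (release, hops=0).
Iteration 1: edges from {release} -> (fetch, hops=1).
Iteration 2: edges from {fetch} -> (tag, hops=2).
Iteration 3: no outgoing edges from {tag}; recursion stops.
Total rows emitted: 3.

3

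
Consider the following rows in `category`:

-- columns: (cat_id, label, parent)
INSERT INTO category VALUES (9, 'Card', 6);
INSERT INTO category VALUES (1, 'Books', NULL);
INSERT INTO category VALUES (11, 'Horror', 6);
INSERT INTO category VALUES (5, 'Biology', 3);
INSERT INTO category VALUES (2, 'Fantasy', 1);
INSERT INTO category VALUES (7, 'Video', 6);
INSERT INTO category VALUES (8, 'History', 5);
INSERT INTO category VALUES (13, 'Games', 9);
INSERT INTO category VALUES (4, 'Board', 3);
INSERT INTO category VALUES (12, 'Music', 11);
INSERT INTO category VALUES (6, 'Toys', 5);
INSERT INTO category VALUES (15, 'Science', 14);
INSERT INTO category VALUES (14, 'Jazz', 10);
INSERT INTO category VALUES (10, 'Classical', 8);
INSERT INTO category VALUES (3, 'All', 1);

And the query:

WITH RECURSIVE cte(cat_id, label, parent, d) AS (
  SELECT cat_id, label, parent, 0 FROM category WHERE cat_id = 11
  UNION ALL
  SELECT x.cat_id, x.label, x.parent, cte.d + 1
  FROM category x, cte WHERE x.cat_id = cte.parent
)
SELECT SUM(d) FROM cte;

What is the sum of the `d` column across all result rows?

Base: cat_id=11 (Horror), parent=6, d 0.
Iteration 1: join on cat_id=6 -> Toys (id 6, parent=5, d 1).
Iteration 2: join on cat_id=5 -> Biology (id 5, parent=3, d 2).
Iteration 3: join on cat_id=3 -> All (id 3, parent=1, d 3).
Iteration 4: join on cat_id=1 -> Books (id 1, parent=NULL, d 4).
Iteration 5: parent is NULL; no match; recursion stops.
SUM(d) = 0 + 1 + 2 + 3 + 4 = 10.

10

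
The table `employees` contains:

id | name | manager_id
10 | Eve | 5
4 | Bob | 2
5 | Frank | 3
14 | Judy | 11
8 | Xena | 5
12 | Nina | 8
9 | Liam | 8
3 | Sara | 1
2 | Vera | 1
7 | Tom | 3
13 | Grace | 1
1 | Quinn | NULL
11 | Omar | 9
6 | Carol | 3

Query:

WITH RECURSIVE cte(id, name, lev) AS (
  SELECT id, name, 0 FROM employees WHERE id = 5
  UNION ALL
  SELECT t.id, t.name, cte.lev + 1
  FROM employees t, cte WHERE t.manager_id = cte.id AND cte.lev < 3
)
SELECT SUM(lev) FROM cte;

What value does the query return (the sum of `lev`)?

Base: id=5 (Frank) at lev 0.
Iteration 1: rows with manager_id in {5} -> Xena (id 8, lev 1), Eve (id 10, lev 1).
Iteration 2: rows with manager_id in {8,10} -> Liam (id 9, lev 2), Nina (id 12, lev 2).
Iteration 3: rows with manager_id in {9,12} -> Omar (id 11, lev 3).
Iteration 4: lev < 3 fails for all current rows; recursion stops.
SUM(lev) = 0 + 1 + 1 + 2 + 2 + 3 = 9.

9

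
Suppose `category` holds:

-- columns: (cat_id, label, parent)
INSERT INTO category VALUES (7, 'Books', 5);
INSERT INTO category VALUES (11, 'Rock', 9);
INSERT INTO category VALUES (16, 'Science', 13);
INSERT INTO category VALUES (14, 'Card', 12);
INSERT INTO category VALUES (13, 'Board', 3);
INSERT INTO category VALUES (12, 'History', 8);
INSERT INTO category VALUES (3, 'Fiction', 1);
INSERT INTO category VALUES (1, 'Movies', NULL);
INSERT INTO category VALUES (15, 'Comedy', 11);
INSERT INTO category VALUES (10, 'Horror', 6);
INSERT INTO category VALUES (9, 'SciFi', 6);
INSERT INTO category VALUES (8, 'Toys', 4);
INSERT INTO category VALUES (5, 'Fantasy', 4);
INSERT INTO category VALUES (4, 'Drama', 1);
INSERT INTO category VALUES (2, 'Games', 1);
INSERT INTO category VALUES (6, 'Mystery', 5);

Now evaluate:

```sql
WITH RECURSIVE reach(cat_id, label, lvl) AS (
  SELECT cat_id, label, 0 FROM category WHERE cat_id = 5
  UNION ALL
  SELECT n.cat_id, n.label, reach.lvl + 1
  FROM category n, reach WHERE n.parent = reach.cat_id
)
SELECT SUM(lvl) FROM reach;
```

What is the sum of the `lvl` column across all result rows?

13

Base: cat_id=5 (Fantasy) at lvl 0.
Iteration 1: rows with parent in {5} -> Mystery (id 6, lvl 1), Books (id 7, lvl 1).
Iteration 2: rows with parent in {6,7} -> SciFi (id 9, lvl 2), Horror (id 10, lvl 2).
Iteration 3: rows with parent in {9,10} -> Rock (id 11, lvl 3).
Iteration 4: rows with parent in {11} -> Comedy (id 15, lvl 4).
Iteration 5: no rows with parent in {15}; recursion stops.
SUM(lvl) = 0 + 1 + 1 + 2 + 2 + 3 + 4 = 13.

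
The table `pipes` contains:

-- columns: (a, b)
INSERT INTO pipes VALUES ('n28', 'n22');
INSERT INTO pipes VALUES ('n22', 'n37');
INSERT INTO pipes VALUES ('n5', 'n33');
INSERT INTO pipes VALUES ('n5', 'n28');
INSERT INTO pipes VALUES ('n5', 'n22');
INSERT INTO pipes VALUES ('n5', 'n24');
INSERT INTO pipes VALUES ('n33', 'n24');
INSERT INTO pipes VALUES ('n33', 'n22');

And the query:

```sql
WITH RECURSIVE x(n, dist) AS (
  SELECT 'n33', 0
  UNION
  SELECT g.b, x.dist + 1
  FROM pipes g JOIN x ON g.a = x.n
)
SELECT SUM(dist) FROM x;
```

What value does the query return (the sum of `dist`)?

4

Base: (n33, dist=0).
Iteration 1: edges from {n33} -> (n22, dist=1), (n24, dist=1).
Iteration 2: edges from {n22,n24} -> (n37, dist=2).
Iteration 3: no outgoing edges from {n37}; recursion stops.
SUM(dist) = 0 + 1 + 1 + 2 = 4.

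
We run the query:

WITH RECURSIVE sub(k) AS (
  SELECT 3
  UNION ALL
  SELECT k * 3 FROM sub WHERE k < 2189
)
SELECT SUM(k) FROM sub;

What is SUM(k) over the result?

9840

Base: k=3.
Iteration 1: 3 < 2189 holds -> k = 3 * 3 = 9.
Iteration 2: 9 < 2189 holds -> k = 9 * 3 = 27.
Iteration 3: 27 < 2189 holds -> k = 27 * 3 = 81.
Iteration 4: 81 < 2189 holds -> k = 81 * 3 = 243.
Iteration 5: 243 < 2189 holds -> k = 243 * 3 = 729.
Iteration 6: 729 < 2189 holds -> k = 729 * 3 = 2187.
Iteration 7: 2187 < 2189 holds -> k = 2187 * 3 = 6561.
Iteration 8: 6561 < 2189 fails; recursion stops.
SUM(k) = 3 + 9 + 27 + 81 + 243 + 729 + 2187 + 6561 = 9840.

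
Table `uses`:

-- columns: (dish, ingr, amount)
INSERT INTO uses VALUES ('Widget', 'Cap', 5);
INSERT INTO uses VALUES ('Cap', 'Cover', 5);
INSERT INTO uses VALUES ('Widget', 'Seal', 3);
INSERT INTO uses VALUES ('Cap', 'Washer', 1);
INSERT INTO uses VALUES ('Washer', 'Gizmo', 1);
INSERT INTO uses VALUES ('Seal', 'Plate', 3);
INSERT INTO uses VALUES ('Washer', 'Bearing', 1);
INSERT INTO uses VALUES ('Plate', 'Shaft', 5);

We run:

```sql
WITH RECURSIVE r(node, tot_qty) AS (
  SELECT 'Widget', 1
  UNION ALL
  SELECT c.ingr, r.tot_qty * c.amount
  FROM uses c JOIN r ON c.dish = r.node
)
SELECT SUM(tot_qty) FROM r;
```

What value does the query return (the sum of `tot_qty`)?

103

Base: (Widget, tot_qty=1).
Iteration 1: components of {Widget} -> Cap = 1*5 = 5, Seal = 1*3 = 3.
Iteration 2: components of {Cap,Seal} -> Cover = 5*5 = 25, Plate = 3*3 = 9, Washer = 5*1 = 5.
Iteration 3: components of {Cover,Plate,Washer} -> Bearing = 5*1 = 5, Gizmo = 5*1 = 5, Shaft = 9*5 = 45.
Iteration 4: no further components; recursion stops.
SUM(tot_qty) = 1 + 5 + 3 + 25 + 5 + 9 + 5 + 5 + 45 = 103.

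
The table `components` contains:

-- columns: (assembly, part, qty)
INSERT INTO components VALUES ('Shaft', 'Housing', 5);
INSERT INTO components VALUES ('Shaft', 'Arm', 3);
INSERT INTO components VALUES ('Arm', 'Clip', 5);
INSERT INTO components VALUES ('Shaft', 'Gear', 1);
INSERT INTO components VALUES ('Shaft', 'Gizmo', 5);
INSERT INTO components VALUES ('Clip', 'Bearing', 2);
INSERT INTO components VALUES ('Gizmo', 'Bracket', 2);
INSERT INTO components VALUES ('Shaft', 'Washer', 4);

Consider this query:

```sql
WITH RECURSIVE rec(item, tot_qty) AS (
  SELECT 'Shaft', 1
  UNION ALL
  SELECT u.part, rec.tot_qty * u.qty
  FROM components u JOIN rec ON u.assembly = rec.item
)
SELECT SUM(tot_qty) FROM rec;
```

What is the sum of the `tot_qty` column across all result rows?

Base: (Shaft, tot_qty=1).
Iteration 1: components of {Shaft} -> Arm = 1*3 = 3, Gear = 1*1 = 1, Gizmo = 1*5 = 5, Housing = 1*5 = 5, Washer = 1*4 = 4.
Iteration 2: components of {Arm,Gear,Gizmo,Housing,Washer} -> Bracket = 5*2 = 10, Clip = 3*5 = 15.
Iteration 3: components of {Bracket,Clip} -> Bearing = 15*2 = 30.
Iteration 4: no further components; recursion stops.
SUM(tot_qty) = 1 + 5 + 3 + 1 + 5 + 4 + 15 + 10 + 30 = 74.

74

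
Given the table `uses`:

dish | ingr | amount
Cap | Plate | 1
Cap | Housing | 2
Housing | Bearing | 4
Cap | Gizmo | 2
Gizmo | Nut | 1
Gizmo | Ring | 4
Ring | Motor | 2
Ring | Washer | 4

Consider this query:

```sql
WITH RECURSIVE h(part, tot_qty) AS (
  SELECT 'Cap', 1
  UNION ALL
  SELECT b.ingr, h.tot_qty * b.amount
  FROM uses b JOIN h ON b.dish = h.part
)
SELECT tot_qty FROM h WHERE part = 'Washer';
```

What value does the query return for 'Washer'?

32

Base: (Cap, tot_qty=1).
Iteration 1: components of {Cap} -> Gizmo = 1*2 = 2, Housing = 1*2 = 2, Plate = 1*1 = 1.
Iteration 2: components of {Gizmo,Housing,Plate} -> Bearing = 2*4 = 8, Nut = 2*1 = 2, Ring = 2*4 = 8.
Iteration 3: components of {Bearing,Nut,Ring} -> Motor = 8*2 = 16, Washer = 8*4 = 32.
Iteration 4: no further components; recursion stops.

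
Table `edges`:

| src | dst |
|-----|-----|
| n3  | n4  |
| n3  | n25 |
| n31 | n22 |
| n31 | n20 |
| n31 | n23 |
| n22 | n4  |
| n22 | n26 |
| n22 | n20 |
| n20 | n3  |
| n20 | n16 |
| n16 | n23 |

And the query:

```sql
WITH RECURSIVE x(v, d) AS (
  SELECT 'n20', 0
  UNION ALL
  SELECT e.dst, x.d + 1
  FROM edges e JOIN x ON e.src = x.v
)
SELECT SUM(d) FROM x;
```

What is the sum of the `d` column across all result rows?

8

Base: (n20, d=0).
Iteration 1: edges from {n20} -> (n16, d=1), (n3, d=1).
Iteration 2: edges from {n16,n3} -> (n23, d=2), (n25, d=2), (n4, d=2).
Iteration 3: no outgoing edges from {n23,n25,n4}; recursion stops.
SUM(d) = 0 + 1 + 1 + 2 + 2 + 2 = 8.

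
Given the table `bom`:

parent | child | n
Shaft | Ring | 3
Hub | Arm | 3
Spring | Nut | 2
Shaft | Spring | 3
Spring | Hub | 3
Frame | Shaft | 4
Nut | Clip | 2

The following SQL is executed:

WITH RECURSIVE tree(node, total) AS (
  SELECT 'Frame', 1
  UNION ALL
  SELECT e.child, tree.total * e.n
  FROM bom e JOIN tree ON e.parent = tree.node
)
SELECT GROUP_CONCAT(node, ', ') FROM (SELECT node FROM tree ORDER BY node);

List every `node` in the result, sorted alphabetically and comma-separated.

Arm, Clip, Frame, Hub, Nut, Ring, Shaft, Spring

Base: (Frame, total=1).
Iteration 1: components of {Frame} -> Shaft = 1*4 = 4.
Iteration 2: components of {Shaft} -> Ring = 4*3 = 12, Spring = 4*3 = 12.
Iteration 3: components of {Ring,Spring} -> Hub = 12*3 = 36, Nut = 12*2 = 24.
Iteration 4: components of {Hub,Nut} -> Arm = 36*3 = 108, Clip = 24*2 = 48.
Iteration 5: no further components; recursion stops.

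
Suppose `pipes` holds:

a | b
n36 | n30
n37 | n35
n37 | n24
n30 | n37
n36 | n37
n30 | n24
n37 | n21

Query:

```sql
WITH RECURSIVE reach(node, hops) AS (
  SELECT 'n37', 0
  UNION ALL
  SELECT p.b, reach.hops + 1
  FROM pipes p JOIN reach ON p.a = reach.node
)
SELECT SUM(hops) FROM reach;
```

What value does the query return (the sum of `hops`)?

Base: (n37, hops=0).
Iteration 1: edges from {n37} -> (n21, hops=1), (n24, hops=1), (n35, hops=1).
Iteration 2: no outgoing edges from {n21,n24,n35}; recursion stops.
SUM(hops) = 0 + 1 + 1 + 1 = 3.

3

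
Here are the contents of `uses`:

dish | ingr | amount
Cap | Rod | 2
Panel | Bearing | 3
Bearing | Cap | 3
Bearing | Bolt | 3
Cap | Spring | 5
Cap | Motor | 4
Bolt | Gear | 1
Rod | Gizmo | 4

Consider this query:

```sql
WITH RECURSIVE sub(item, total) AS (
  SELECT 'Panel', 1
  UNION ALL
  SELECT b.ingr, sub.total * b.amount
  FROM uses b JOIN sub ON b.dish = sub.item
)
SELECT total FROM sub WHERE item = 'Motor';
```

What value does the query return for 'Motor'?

Base: (Panel, total=1).
Iteration 1: components of {Panel} -> Bearing = 1*3 = 3.
Iteration 2: components of {Bearing} -> Bolt = 3*3 = 9, Cap = 3*3 = 9.
Iteration 3: components of {Bolt,Cap} -> Gear = 9*1 = 9, Motor = 9*4 = 36, Rod = 9*2 = 18, Spring = 9*5 = 45.
Iteration 4: components of {Gear,Motor,Rod,Spring} -> Gizmo = 18*4 = 72.
Iteration 5: no further components; recursion stops.

36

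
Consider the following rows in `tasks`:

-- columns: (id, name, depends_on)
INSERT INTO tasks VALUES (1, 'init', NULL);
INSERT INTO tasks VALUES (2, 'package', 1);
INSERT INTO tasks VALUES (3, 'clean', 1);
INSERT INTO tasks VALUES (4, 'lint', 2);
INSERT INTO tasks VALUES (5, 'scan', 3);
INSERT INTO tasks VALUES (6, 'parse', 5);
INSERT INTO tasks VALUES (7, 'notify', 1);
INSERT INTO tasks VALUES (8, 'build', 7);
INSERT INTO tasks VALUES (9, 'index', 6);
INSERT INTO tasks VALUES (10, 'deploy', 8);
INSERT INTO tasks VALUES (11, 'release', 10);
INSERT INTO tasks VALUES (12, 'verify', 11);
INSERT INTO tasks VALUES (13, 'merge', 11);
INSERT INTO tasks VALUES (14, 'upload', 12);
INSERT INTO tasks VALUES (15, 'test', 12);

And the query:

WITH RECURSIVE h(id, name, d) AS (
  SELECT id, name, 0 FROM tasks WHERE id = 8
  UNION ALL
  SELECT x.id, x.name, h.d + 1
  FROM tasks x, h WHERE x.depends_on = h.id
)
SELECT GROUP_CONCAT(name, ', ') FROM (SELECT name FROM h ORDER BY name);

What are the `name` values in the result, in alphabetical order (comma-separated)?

build, deploy, merge, release, test, upload, verify

Base: id=8 (build) at d 0.
Iteration 1: rows with depends_on in {8} -> deploy (id 10, d 1).
Iteration 2: rows with depends_on in {10} -> release (id 11, d 2).
Iteration 3: rows with depends_on in {11} -> verify (id 12, d 3), merge (id 13, d 3).
Iteration 4: rows with depends_on in {12,13} -> upload (id 14, d 4), test (id 15, d 4).
Iteration 5: no rows with depends_on in {14,15}; recursion stops.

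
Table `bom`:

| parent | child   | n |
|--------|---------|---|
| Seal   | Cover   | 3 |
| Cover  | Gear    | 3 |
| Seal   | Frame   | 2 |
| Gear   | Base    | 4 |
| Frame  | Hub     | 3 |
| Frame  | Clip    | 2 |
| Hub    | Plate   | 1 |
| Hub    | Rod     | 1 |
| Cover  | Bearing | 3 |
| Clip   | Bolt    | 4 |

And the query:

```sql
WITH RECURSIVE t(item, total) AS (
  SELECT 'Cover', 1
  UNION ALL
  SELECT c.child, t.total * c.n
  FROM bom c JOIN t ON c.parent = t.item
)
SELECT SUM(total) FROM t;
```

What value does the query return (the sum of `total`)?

19

Base: (Cover, total=1).
Iteration 1: components of {Cover} -> Bearing = 1*3 = 3, Gear = 1*3 = 3.
Iteration 2: components of {Bearing,Gear} -> Base = 3*4 = 12.
Iteration 3: no further components; recursion stops.
SUM(total) = 1 + 3 + 3 + 12 = 19.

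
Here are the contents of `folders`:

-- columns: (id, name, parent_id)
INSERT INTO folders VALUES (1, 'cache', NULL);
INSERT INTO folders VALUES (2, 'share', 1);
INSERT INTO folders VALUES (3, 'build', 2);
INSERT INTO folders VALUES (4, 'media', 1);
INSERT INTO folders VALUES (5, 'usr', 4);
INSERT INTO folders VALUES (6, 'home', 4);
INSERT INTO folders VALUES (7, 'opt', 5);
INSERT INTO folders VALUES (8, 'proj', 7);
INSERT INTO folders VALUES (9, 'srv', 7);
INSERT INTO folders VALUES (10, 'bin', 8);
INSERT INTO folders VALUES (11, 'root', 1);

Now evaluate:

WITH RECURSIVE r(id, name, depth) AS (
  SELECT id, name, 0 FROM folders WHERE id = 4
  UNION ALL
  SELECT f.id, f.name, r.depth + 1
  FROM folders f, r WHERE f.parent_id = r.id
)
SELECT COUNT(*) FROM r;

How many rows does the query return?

7

Base: id=4 (media) at depth 0.
Iteration 1: rows with parent_id in {4} -> usr (id 5, depth 1), home (id 6, depth 1).
Iteration 2: rows with parent_id in {5,6} -> opt (id 7, depth 2).
Iteration 3: rows with parent_id in {7} -> proj (id 8, depth 3), srv (id 9, depth 3).
Iteration 4: rows with parent_id in {8,9} -> bin (id 10, depth 4).
Iteration 5: no rows with parent_id in {10}; recursion stops.
Total rows emitted: 7.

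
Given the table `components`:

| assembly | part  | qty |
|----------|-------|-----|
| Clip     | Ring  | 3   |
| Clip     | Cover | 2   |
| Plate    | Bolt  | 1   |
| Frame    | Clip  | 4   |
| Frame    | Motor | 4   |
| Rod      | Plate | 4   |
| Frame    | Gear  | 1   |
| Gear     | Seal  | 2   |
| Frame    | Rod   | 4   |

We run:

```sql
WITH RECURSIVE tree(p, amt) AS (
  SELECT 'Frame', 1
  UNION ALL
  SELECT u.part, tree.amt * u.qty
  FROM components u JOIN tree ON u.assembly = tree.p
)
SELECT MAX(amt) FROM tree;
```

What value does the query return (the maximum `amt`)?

16

Base: (Frame, amt=1).
Iteration 1: components of {Frame} -> Clip = 1*4 = 4, Gear = 1*1 = 1, Motor = 1*4 = 4, Rod = 1*4 = 4.
Iteration 2: components of {Clip,Gear,Motor,Rod} -> Cover = 4*2 = 8, Plate = 4*4 = 16, Ring = 4*3 = 12, Seal = 1*2 = 2.
Iteration 3: components of {Cover,Plate,Ring,Seal} -> Bolt = 16*1 = 16.
Iteration 4: no further components; recursion stops.
amt values: 1, 4, 1, 4, 4, 12, 8, 2, 16, 16; the maximum is 16.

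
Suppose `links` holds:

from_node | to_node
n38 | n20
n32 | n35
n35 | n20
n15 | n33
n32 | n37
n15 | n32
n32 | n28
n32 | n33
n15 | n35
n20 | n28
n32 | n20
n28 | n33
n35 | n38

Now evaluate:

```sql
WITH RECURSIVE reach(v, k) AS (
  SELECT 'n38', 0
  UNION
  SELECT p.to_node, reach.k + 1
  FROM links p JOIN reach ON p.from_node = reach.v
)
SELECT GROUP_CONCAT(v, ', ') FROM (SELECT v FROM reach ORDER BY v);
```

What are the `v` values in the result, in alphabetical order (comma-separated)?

Base: (n38, k=0).
Iteration 1: edges from {n38} -> (n20, k=1).
Iteration 2: edges from {n20} -> (n28, k=2).
Iteration 3: edges from {n28} -> (n33, k=3).
Iteration 4: no outgoing edges from {n33}; recursion stops.

n20, n28, n33, n38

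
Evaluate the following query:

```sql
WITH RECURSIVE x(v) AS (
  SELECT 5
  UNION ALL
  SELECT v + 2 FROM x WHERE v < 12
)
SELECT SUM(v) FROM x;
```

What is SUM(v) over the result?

45

Base: v=5.
Iteration 1: 5 < 12 holds -> v = 5 + 2 = 7.
Iteration 2: 7 < 12 holds -> v = 7 + 2 = 9.
Iteration 3: 9 < 12 holds -> v = 9 + 2 = 11.
Iteration 4: 11 < 12 holds -> v = 11 + 2 = 13.
Iteration 5: 13 < 12 fails; recursion stops.
SUM(v) = 5 + 7 + 9 + 11 + 13 = 45.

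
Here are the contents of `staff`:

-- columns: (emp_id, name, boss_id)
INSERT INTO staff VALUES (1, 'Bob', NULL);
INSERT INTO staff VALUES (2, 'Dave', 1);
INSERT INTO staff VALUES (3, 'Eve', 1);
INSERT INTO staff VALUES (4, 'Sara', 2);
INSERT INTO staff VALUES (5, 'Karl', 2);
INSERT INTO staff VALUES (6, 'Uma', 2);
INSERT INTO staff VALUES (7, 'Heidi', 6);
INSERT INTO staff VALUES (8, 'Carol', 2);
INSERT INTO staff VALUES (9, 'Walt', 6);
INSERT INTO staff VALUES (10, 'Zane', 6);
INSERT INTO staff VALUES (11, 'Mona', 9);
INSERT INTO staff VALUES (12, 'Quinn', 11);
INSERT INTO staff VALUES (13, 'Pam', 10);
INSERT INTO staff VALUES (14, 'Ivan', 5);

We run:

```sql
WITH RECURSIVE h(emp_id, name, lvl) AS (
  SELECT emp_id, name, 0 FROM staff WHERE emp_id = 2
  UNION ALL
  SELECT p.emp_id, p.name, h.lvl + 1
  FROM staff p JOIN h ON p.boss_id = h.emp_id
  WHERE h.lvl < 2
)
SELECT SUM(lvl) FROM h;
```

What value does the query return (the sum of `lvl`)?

12

Base: emp_id=2 (Dave) at lvl 0.
Iteration 1: rows with boss_id in {2} -> Sara (id 4, lvl 1), Karl (id 5, lvl 1), Uma (id 6, lvl 1), Carol (id 8, lvl 1).
Iteration 2: rows with boss_id in {4,5,6,8} -> Heidi (id 7, lvl 2), Walt (id 9, lvl 2), Zane (id 10, lvl 2), Ivan (id 14, lvl 2).
Iteration 3: lvl < 2 fails for all current rows; recursion stops.
SUM(lvl) = 0 + 1 + 1 + 1 + 1 + 2 + 2 + 2 + 2 = 12.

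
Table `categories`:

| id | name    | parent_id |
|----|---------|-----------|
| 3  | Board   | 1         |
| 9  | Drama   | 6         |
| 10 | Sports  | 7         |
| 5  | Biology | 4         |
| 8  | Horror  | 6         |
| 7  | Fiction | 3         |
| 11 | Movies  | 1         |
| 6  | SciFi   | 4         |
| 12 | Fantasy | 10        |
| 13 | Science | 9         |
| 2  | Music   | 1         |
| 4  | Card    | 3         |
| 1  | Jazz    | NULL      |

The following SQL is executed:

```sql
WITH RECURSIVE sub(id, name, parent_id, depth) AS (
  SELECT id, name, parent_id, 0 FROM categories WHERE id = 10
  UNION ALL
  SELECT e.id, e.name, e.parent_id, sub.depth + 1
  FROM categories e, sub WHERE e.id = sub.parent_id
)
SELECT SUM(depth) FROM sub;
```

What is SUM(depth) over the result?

Base: id=10 (Sports), parent_id=7, depth 0.
Iteration 1: join on id=7 -> Fiction (id 7, parent_id=3, depth 1).
Iteration 2: join on id=3 -> Board (id 3, parent_id=1, depth 2).
Iteration 3: join on id=1 -> Jazz (id 1, parent_id=NULL, depth 3).
Iteration 4: parent_id is NULL; no match; recursion stops.
SUM(depth) = 0 + 1 + 2 + 3 = 6.

6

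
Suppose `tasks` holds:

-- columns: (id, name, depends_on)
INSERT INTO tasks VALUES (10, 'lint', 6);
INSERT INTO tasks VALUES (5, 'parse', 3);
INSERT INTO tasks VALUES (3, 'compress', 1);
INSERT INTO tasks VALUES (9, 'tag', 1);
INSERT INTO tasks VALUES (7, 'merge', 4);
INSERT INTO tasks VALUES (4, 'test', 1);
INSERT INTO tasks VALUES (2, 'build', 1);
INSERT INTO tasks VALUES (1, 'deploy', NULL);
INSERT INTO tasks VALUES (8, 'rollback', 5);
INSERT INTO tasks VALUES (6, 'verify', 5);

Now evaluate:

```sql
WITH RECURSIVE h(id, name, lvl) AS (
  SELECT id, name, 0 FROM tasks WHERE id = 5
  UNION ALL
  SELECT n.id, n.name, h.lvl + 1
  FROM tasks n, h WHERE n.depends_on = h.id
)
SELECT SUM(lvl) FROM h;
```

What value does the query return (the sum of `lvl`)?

Base: id=5 (parse) at lvl 0.
Iteration 1: rows with depends_on in {5} -> verify (id 6, lvl 1), rollback (id 8, lvl 1).
Iteration 2: rows with depends_on in {6,8} -> lint (id 10, lvl 2).
Iteration 3: no rows with depends_on in {10}; recursion stops.
SUM(lvl) = 0 + 1 + 1 + 2 = 4.

4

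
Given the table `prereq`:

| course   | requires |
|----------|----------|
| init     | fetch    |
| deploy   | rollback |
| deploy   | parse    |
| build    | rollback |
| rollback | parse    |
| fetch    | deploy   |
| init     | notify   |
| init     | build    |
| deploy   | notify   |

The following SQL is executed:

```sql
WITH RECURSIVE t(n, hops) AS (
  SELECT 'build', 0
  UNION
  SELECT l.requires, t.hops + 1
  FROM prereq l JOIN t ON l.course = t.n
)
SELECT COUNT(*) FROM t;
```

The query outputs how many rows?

3

Base: (build, hops=0).
Iteration 1: edges from {build} -> (rollback, hops=1).
Iteration 2: edges from {rollback} -> (parse, hops=2).
Iteration 3: no outgoing edges from {parse}; recursion stops.
Total rows emitted: 3.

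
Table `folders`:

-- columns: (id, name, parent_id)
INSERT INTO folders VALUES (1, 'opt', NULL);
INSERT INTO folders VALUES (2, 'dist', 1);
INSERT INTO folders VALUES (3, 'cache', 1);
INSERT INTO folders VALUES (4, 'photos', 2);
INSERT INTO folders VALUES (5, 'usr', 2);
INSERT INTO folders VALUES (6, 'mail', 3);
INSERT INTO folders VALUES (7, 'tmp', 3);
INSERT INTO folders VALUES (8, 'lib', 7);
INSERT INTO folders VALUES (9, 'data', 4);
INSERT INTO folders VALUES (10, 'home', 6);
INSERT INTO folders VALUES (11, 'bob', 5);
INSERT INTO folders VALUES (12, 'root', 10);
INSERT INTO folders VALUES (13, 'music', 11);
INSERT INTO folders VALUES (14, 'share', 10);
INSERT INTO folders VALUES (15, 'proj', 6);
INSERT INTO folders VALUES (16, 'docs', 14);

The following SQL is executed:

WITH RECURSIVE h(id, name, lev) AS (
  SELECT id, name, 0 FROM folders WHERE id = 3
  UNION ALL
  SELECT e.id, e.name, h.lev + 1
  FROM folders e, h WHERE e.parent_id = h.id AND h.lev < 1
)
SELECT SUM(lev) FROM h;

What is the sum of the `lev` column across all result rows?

Base: id=3 (cache) at lev 0.
Iteration 1: rows with parent_id in {3} -> mail (id 6, lev 1), tmp (id 7, lev 1).
Iteration 2: lev < 1 fails for all current rows; recursion stops.
SUM(lev) = 0 + 1 + 1 = 2.

2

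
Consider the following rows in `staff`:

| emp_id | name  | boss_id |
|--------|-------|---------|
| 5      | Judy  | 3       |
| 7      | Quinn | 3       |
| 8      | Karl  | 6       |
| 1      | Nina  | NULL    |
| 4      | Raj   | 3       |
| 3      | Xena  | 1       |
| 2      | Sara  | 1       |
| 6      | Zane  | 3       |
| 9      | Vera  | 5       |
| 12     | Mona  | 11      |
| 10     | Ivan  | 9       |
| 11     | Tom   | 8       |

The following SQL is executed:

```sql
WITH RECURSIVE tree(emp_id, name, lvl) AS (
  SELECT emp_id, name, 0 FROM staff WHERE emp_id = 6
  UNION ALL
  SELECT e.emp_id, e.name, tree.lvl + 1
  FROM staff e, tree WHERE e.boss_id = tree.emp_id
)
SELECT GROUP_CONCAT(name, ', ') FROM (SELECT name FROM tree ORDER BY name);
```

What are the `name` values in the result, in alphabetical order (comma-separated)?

Karl, Mona, Tom, Zane

Base: emp_id=6 (Zane) at lvl 0.
Iteration 1: rows with boss_id in {6} -> Karl (id 8, lvl 1).
Iteration 2: rows with boss_id in {8} -> Tom (id 11, lvl 2).
Iteration 3: rows with boss_id in {11} -> Mona (id 12, lvl 3).
Iteration 4: no rows with boss_id in {12}; recursion stops.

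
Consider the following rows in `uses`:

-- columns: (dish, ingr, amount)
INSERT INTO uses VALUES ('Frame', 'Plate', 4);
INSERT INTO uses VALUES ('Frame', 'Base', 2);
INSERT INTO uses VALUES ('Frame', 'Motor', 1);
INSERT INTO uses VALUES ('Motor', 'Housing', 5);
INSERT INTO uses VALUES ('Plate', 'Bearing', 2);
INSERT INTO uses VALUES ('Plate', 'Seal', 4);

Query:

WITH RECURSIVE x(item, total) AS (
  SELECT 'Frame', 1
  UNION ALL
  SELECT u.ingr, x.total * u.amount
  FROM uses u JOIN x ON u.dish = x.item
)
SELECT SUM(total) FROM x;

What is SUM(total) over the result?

Base: (Frame, total=1).
Iteration 1: components of {Frame} -> Base = 1*2 = 2, Motor = 1*1 = 1, Plate = 1*4 = 4.
Iteration 2: components of {Base,Motor,Plate} -> Bearing = 4*2 = 8, Housing = 1*5 = 5, Seal = 4*4 = 16.
Iteration 3: no further components; recursion stops.
SUM(total) = 1 + 4 + 2 + 1 + 8 + 16 + 5 = 37.

37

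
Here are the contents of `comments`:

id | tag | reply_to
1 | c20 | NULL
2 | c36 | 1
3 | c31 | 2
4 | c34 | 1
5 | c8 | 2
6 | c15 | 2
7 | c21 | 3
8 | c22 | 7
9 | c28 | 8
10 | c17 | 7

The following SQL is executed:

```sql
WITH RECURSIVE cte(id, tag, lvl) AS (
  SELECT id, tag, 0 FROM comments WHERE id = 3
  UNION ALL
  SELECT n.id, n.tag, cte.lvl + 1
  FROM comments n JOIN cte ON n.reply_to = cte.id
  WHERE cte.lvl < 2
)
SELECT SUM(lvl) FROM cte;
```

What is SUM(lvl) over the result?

5

Base: id=3 (c31) at lvl 0.
Iteration 1: rows with reply_to in {3} -> c21 (id 7, lvl 1).
Iteration 2: rows with reply_to in {7} -> c22 (id 8, lvl 2), c17 (id 10, lvl 2).
Iteration 3: lvl < 2 fails for all current rows; recursion stops.
SUM(lvl) = 0 + 1 + 2 + 2 = 5.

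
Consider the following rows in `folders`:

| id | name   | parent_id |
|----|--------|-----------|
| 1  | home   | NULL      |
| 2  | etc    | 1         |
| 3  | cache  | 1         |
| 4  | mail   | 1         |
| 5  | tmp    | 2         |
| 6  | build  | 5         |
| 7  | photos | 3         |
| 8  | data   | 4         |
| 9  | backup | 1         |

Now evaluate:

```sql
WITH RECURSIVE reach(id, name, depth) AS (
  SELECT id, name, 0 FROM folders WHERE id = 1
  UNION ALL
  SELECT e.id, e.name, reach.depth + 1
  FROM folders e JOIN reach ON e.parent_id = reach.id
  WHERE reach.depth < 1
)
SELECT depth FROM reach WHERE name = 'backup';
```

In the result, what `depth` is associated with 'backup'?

1

Base: id=1 (home) at depth 0.
Iteration 1: rows with parent_id in {1} -> etc (id 2, depth 1), cache (id 3, depth 1), mail (id 4, depth 1), backup (id 9, depth 1).
Iteration 2: depth < 1 fails for all current rows; recursion stops.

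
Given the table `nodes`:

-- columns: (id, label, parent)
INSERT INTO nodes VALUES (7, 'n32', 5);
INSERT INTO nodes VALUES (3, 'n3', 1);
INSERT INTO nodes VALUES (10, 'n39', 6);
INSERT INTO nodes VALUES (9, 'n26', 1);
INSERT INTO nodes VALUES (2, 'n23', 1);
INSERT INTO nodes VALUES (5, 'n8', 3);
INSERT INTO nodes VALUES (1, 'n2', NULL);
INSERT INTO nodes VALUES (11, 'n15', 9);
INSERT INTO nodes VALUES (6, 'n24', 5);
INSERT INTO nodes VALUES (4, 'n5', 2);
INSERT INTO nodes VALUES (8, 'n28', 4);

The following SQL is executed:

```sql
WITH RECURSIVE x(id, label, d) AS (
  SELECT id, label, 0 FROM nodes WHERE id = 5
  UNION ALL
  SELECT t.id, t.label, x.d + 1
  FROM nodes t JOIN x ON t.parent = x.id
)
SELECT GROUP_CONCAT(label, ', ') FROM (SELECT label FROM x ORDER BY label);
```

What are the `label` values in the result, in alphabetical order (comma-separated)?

Base: id=5 (n8) at d 0.
Iteration 1: rows with parent in {5} -> n24 (id 6, d 1), n32 (id 7, d 1).
Iteration 2: rows with parent in {6,7} -> n39 (id 10, d 2).
Iteration 3: no rows with parent in {10}; recursion stops.

n24, n32, n39, n8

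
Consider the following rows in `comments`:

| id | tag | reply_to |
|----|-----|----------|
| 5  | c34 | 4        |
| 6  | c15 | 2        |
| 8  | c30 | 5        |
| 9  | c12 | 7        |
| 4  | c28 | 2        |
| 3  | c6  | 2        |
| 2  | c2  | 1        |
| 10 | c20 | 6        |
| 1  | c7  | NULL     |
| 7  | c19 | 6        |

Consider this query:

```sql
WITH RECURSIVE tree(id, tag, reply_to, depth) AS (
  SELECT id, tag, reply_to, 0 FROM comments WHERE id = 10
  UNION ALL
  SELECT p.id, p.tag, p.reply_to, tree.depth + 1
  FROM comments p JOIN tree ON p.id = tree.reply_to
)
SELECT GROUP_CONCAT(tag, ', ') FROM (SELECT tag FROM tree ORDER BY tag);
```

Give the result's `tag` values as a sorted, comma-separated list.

Base: id=10 (c20), reply_to=6, depth 0.
Iteration 1: join on id=6 -> c15 (id 6, reply_to=2, depth 1).
Iteration 2: join on id=2 -> c2 (id 2, reply_to=1, depth 2).
Iteration 3: join on id=1 -> c7 (id 1, reply_to=NULL, depth 3).
Iteration 4: reply_to is NULL; no match; recursion stops.

c15, c2, c20, c7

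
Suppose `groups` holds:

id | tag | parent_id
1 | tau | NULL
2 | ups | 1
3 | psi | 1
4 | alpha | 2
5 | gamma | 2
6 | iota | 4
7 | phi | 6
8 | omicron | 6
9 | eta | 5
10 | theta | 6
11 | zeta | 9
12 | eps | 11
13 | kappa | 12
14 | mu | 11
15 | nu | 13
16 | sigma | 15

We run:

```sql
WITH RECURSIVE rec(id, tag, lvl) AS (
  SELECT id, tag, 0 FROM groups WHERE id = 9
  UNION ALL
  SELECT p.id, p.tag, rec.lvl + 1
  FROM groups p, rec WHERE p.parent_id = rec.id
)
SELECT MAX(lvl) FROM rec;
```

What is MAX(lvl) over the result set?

Base: id=9 (eta) at lvl 0.
Iteration 1: rows with parent_id in {9} -> zeta (id 11, lvl 1).
Iteration 2: rows with parent_id in {11} -> eps (id 12, lvl 2), mu (id 14, lvl 2).
Iteration 3: rows with parent_id in {12,14} -> kappa (id 13, lvl 3).
Iteration 4: rows with parent_id in {13} -> nu (id 15, lvl 4).
Iteration 5: rows with parent_id in {15} -> sigma (id 16, lvl 5).
Iteration 6: no rows with parent_id in {16}; recursion stops.
lvl values: 0, 1, 2, 2, 3, 4, 5; the maximum is 5.

5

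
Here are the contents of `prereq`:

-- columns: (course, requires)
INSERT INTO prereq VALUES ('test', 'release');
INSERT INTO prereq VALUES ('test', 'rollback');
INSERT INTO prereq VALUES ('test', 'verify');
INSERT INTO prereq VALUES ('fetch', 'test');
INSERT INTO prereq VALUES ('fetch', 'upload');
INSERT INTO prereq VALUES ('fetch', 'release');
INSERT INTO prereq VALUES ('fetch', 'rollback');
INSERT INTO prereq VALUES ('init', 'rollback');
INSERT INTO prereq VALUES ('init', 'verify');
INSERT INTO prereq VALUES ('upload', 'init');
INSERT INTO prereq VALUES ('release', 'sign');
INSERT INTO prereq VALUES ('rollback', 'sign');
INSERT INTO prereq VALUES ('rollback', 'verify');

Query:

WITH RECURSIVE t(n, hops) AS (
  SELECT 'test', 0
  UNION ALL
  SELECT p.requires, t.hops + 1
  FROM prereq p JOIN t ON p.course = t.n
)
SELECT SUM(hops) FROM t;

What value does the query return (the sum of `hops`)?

9

Base: (test, hops=0).
Iteration 1: edges from {test} -> (release, hops=1), (rollback, hops=1), (verify, hops=1).
Iteration 2: edges from {release,rollback,verify} -> (sign, hops=2) x2, (verify, hops=2). [UNION ALL keeps all 3 new rows, including repeats]
Iteration 3: no outgoing edges from {sign,verify}; recursion stops.
SUM(hops) = 0 + 1 + 1 + 1 + 2 + 2 + 2 = 9.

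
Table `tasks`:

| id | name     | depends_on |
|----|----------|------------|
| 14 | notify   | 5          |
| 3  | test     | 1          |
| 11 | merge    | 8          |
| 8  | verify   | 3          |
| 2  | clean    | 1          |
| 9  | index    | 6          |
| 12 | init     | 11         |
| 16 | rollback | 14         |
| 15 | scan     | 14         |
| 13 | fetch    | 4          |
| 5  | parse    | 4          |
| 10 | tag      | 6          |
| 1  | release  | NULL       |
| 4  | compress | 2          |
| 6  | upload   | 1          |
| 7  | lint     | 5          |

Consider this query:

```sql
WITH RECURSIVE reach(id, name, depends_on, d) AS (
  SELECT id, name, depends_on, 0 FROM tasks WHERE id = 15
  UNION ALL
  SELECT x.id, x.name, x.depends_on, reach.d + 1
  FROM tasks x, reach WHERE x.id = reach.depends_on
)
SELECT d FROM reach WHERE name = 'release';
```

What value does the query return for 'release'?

Base: id=15 (scan), depends_on=14, d 0.
Iteration 1: join on id=14 -> notify (id 14, depends_on=5, d 1).
Iteration 2: join on id=5 -> parse (id 5, depends_on=4, d 2).
Iteration 3: join on id=4 -> compress (id 4, depends_on=2, d 3).
Iteration 4: join on id=2 -> clean (id 2, depends_on=1, d 4).
Iteration 5: join on id=1 -> release (id 1, depends_on=NULL, d 5).
Iteration 6: depends_on is NULL; no match; recursion stops.

5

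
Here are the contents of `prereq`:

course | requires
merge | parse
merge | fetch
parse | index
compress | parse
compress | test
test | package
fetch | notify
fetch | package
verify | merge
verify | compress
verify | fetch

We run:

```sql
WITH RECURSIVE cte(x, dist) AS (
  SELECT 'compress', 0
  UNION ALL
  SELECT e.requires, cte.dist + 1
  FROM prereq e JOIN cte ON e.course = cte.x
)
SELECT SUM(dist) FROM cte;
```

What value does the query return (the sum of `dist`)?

6

Base: (compress, dist=0).
Iteration 1: edges from {compress} -> (parse, dist=1), (test, dist=1).
Iteration 2: edges from {parse,test} -> (index, dist=2), (package, dist=2).
Iteration 3: no outgoing edges from {index,package}; recursion stops.
SUM(dist) = 0 + 1 + 1 + 2 + 2 = 6.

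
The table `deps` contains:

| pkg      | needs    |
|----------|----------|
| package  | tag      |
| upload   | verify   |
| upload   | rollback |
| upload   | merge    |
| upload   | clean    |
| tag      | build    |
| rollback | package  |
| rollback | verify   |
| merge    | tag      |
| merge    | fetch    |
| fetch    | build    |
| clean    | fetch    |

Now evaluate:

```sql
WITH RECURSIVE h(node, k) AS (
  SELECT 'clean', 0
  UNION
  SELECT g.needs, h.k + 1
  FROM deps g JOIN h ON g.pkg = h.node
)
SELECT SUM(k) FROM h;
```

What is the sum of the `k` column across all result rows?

3

Base: (clean, k=0).
Iteration 1: edges from {clean} -> (fetch, k=1).
Iteration 2: edges from {fetch} -> (build, k=2).
Iteration 3: no outgoing edges from {build}; recursion stops.
SUM(k) = 0 + 1 + 2 = 3.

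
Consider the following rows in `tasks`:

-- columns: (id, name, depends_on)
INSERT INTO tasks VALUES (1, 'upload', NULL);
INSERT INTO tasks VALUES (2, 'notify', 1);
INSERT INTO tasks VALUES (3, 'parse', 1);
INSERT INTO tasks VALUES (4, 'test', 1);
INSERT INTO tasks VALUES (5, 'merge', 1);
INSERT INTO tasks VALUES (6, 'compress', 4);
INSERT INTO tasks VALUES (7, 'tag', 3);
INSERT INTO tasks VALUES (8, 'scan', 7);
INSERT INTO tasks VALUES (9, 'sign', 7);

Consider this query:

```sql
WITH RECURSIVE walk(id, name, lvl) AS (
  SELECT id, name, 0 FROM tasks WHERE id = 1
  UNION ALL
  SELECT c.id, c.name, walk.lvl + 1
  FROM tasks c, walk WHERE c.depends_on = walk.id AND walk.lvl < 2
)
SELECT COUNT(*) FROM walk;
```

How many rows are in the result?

Base: id=1 (upload) at lvl 0.
Iteration 1: rows with depends_on in {1} -> notify (id 2, lvl 1), parse (id 3, lvl 1), test (id 4, lvl 1), merge (id 5, lvl 1).
Iteration 2: rows with depends_on in {2,3,4,5} -> compress (id 6, lvl 2), tag (id 7, lvl 2).
Iteration 3: lvl < 2 fails for all current rows; recursion stops.
Total rows emitted: 7.

7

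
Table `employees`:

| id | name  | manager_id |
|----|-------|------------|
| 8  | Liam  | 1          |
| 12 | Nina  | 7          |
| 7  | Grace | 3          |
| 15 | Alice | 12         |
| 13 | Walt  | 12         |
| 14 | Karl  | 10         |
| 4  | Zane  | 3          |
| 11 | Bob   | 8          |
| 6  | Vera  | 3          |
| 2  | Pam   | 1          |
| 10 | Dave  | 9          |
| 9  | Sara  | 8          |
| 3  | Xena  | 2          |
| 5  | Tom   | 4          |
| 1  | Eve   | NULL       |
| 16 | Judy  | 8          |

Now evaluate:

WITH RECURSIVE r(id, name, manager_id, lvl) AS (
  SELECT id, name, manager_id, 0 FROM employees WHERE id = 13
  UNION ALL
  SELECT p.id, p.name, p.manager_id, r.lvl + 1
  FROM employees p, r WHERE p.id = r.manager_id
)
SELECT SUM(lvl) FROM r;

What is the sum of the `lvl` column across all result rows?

Base: id=13 (Walt), manager_id=12, lvl 0.
Iteration 1: join on id=12 -> Nina (id 12, manager_id=7, lvl 1).
Iteration 2: join on id=7 -> Grace (id 7, manager_id=3, lvl 2).
Iteration 3: join on id=3 -> Xena (id 3, manager_id=2, lvl 3).
Iteration 4: join on id=2 -> Pam (id 2, manager_id=1, lvl 4).
Iteration 5: join on id=1 -> Eve (id 1, manager_id=NULL, lvl 5).
Iteration 6: manager_id is NULL; no match; recursion stops.
SUM(lvl) = 0 + 1 + 2 + 3 + 4 + 5 = 15.

15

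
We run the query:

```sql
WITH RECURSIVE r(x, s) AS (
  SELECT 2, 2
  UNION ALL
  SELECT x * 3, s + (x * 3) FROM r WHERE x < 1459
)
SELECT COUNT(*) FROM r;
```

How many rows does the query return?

Base: x=2, s=2.
Iteration 1: 2 < 1459 holds -> x = 2 * 3 = 6, s = 2 + 6 = 8.
Iteration 2: 6 < 1459 holds -> x = 6 * 3 = 18, s = 8 + 18 = 26.
Iteration 3: 18 < 1459 holds -> x = 18 * 3 = 54, s = 26 + 54 = 80.
Iteration 4: 54 < 1459 holds -> x = 54 * 3 = 162, s = 80 + 162 = 242.
Iteration 5: 162 < 1459 holds -> x = 162 * 3 = 486, s = 242 + 486 = 728.
Iteration 6: 486 < 1459 holds -> x = 486 * 3 = 1458, s = 728 + 1458 = 2186.
Iteration 7: 1458 < 1459 holds -> x = 1458 * 3 = 4374, s = 2186 + 4374 = 6560.
Iteration 8: 4374 < 1459 fails; recursion stops.
Total rows emitted: 8.

8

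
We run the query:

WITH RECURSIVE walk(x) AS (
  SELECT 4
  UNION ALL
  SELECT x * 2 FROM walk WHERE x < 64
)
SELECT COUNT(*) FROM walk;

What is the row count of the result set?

Base: x=4.
Iteration 1: 4 < 64 holds -> x = 4 * 2 = 8.
Iteration 2: 8 < 64 holds -> x = 8 * 2 = 16.
Iteration 3: 16 < 64 holds -> x = 16 * 2 = 32.
Iteration 4: 32 < 64 holds -> x = 32 * 2 = 64.
Iteration 5: 64 < 64 fails; recursion stops.
Total rows emitted: 5.

5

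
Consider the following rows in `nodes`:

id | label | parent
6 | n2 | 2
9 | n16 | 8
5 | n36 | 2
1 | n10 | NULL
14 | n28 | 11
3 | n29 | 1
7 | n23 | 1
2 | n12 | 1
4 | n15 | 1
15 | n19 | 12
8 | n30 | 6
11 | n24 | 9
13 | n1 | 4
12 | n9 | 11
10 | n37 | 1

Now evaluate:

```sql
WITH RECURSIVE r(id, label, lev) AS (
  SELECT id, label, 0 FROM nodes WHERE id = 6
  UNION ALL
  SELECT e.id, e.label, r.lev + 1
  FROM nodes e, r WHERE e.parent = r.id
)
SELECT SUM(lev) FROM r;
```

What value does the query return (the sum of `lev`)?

Base: id=6 (n2) at lev 0.
Iteration 1: rows with parent in {6} -> n30 (id 8, lev 1).
Iteration 2: rows with parent in {8} -> n16 (id 9, lev 2).
Iteration 3: rows with parent in {9} -> n24 (id 11, lev 3).
Iteration 4: rows with parent in {11} -> n9 (id 12, lev 4), n28 (id 14, lev 4).
Iteration 5: rows with parent in {12,14} -> n19 (id 15, lev 5).
Iteration 6: no rows with parent in {15}; recursion stops.
SUM(lev) = 0 + 1 + 2 + 3 + 4 + 4 + 5 = 19.

19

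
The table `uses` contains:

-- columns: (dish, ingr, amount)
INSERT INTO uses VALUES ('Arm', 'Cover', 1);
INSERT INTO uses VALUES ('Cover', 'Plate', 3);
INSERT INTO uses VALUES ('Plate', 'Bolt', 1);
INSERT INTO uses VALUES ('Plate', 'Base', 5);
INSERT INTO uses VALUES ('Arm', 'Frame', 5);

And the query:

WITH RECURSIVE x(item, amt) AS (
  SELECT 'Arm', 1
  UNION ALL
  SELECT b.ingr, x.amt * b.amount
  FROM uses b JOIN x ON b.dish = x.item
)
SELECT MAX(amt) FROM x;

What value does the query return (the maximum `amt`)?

Base: (Arm, amt=1).
Iteration 1: components of {Arm} -> Cover = 1*1 = 1, Frame = 1*5 = 5.
Iteration 2: components of {Cover,Frame} -> Plate = 1*3 = 3.
Iteration 3: components of {Plate} -> Base = 3*5 = 15, Bolt = 3*1 = 3.
Iteration 4: no further components; recursion stops.
amt values: 1, 1, 5, 3, 3, 15; the maximum is 15.

15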